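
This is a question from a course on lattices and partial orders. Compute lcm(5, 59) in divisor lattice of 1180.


In a divisor lattice, join = lcm (least common multiple).
gcd(5,59) = 1
lcm(5,59) = 5*59/gcd = 295/1 = 295


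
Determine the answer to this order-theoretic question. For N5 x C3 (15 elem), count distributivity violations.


Distributive law: a ^ (b v c) = (a ^ b) v (a ^ c).
Check all 15^3 = 3375 ordered triples (a,b,c).
  e.g. a=(b,0), b=(a,0), c=(c,0): lhs=(b,0) != rhs=(a,0)
  e.g. a=(b,0), b=(a,0), c=(c,1): lhs=(b,0) != rhs=(a,0)
Total violating triples: 54


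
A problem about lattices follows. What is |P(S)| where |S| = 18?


Power set = 2^n.
2^18 = 262144


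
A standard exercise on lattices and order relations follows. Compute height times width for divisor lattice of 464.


Height = length of longest chain minus 1; width = size of largest antichain.
A maximum chain: 1 | 29 | 58 | 116 | 232 | 464  (height 5).
A maximum antichain: {2, 29}  (width 2).
Product = 5 * 2 = 10


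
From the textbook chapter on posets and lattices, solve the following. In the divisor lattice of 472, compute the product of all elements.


Divisors of 472: [1, 2, 4, 8, 59, 118, 236, 472]
Product = n^(d(n)/2) = 472^(8/2)
Product = 49632710656


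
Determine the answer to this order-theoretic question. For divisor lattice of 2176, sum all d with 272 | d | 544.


Interval [272,544] in divisors of 2176: [272, 544]
Sum = 816


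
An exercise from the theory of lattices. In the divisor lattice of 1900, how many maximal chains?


A maximal chain goes from the minimum element to a maximal element via cover relations.
Counting all min-to-max paths in the cover graph.
Total maximal chains: 30


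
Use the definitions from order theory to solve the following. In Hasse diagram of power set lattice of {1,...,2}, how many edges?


A cover relation a -< b holds when a < b with no c strictly between.
Cover relations:
  {} -< {1}
  {} -< {2}
  {1} -< {1,2}
  {2} -< {1,2}
Total: 4


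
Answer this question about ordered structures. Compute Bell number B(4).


B(n) = number of set partitions of an n-element set.
B(n) satisfies the recurrence: B(n+1) = sum_k C(n,k)*B(k).
B(4) = 15


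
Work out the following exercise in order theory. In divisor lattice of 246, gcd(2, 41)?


Meet=gcd.
gcd(2,41)=1


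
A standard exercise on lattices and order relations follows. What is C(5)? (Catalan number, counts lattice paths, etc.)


C(n) = C(2n, n) / (n+1).
C(10, 5) = 252
C(5) = 252 / 6 = 42


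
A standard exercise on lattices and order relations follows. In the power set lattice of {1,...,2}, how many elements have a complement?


An element a is complemented if some b has a meet b = bottom, a join b = top.
every subset A has complement S\A, so all elements are complemented.
Complemented elements: {}, {1}, {2}, {1,2}
Count: 4


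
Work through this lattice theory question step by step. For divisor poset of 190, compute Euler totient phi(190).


phi(n) = n * prod_{p|n} (1 - 1/p).
Prime divisors of 190: [2, 5, 19]
phi(190) = 190 * (1 - 1/2) * (1 - 1/5) * (1 - 1/19)
phi(190) = 72


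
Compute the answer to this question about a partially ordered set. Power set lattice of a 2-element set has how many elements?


Power set = 2^n.
2^2 = 4


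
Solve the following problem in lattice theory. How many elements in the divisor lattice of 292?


Divisors of 292: [1, 2, 4, 73, 146, 292]
Count: 6


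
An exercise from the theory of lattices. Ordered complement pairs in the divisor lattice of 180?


Complement pair (a,b): a meet b = bottom, a join b = top.
Here: gcd(a,b)=1 and lcm(a,b)=180, i.e. a*b=180 with a,b coprime.
Pairs found: (1,180), (4,45), (5,36), (9,20), ... (4 more)
Total ordered pairs: 8


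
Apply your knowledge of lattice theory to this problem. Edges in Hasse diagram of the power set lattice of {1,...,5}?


A cover relation a -< b holds when a < b with no c strictly between.
Cover relations:
  {} -< {1}
  {} -< {2}
  {} -< {3}
  {} -< {4}
  {} -< {5}
  {1} -< {1,2}
  {1} -< {1,3}
  {1} -< {1,4}
  ...72 more
Total: 80


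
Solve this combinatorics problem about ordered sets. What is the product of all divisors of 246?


Divisors of 246: [1, 2, 3, 6, 41, 82, 123, 246]
Product = n^(d(n)/2) = 246^(8/2)
Product = 3662186256


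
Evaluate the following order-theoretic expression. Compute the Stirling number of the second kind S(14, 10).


S(n,k) = k*S(n-1,k) + S(n-1,k-1).
S(13,10) = 39325, S(13,9) = 359502
S(14,10) = 10*39325 + 359502 = 393250 + 359502
S(14,10) = 752752


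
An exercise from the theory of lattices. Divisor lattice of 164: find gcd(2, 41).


In a divisor lattice, meet = gcd (greatest common divisor).
By Euclidean algorithm or factoring: gcd(2,41) = 1


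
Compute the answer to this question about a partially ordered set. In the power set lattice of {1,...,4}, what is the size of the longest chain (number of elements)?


A chain is a totally ordered subset; we count the number of elements in a maximum chain.
Compute, for each element x, the size of the longest chain ending at x:
  {}: 1
  {1}: 2
  {2}: 2
  {3}: 2
  {4}: 2
  {1,2}: 3
  ...
A maximum chain: {} < {1} < {1,2} < {1,2,3} < {1,2,3,4}
Number of elements in the longest chain: 5


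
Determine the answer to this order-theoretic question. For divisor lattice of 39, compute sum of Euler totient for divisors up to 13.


Divisors of 39 up to 13: [1, 3, 13]
phi values: [1, 2, 12]
Sum = 15


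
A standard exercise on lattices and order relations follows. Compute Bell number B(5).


B(n) = number of set partitions of an n-element set.
B(n) satisfies the recurrence: B(n+1) = sum_k C(n,k)*B(k).
B(5) = 52


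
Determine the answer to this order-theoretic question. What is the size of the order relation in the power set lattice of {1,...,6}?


The order relation is {(a,b) : a <= b}, reflexive so it includes (a,a).
Examples: ({},{}), ({},{1,2}), ({},{1,2,3}), ({},{1,2,3,4}), ({},{1,2,3,4,5}), ...
Total ordered pairs: 729


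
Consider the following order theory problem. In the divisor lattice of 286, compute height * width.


Height = length of longest chain minus 1; width = size of largest antichain.
A maximum chain: 1 | 13 | 143 | 286  (height 3).
A maximum antichain: {2, 11, 13}  (width 3).
Product = 3 * 3 = 9


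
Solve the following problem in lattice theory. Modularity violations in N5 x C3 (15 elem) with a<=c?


Modular law: if a <= c then a v (b ^ c) = (a v b) ^ c.
Check all triples (a,b,c) with a <= c among 15 elements.
  e.g. a=(a,0), b=(c,0), c=(b,0): lhs=(a,0) != rhs=(b,0)
  e.g. a=(a,0), b=(c,1), c=(b,0): lhs=(a,0) != rhs=(b,0)
Total violating triples: 18


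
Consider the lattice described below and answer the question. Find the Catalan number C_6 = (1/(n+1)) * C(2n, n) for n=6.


C(n) = C(2n, n) / (n+1).
C(12, 6) = 924
C(6) = 924 / 7 = 132


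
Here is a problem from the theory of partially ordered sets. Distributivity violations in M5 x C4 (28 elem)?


Distributive law: a ^ (b v c) = (a ^ b) v (a ^ c).
Check all 28^3 = 21952 ordered triples (a,b,c).
  e.g. a=(a1,0), b=(a2,0), c=(a3,0): lhs=(a1,0) != rhs=(0,0)
  e.g. a=(a1,0), b=(a2,0), c=(a3,1): lhs=(a1,0) != rhs=(0,0)
Total violating triples: 3840


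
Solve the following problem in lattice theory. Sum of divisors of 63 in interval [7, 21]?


Interval [7,21] in divisors of 63: [7, 21]
Sum = 28


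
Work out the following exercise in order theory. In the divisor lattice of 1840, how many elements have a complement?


An element a is complemented if some b has a meet b = bottom, a join b = top.
a is complemented iff gcd(a, n/a)=1, i.e. a is a unitary divisor of 1840.
Complemented elements: 1, 5, 16, 23, 80, 115, ... (2 more)
Count: 8


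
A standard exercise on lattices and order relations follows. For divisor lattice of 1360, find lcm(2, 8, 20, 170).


In a divisor lattice, join = lcm (least common multiple).
Compute lcm iteratively: start with first element, then lcm(current, next).
Elements: [2, 8, 20, 170]
lcm(2,8) = 8
lcm(8,20) = 40
lcm(40,170) = 680
Final lcm = 680


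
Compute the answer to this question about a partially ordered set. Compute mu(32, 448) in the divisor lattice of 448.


In a divisor lattice, mu(a,b) = mu(b/a) where mu is the classical Mobius function.
b/a = 448/32 = 14
Prime factorization of 14: primes [2, 7]
14 is squarefree with 2 prime factor(s), so mu(14) = (-1)^2 = 1


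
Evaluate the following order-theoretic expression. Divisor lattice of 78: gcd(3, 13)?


Meet=gcd.
gcd(3,13)=1


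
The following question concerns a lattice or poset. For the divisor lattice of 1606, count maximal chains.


A maximal chain goes from the minimum element to a maximal element via cover relations.
Counting all min-to-max paths in the cover graph.
Total maximal chains: 6


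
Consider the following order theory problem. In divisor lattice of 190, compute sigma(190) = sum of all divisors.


sigma(n) = sum of divisors.
Divisors of 190: [1, 2, 5, 10, 19, 38, 95, 190]
Sum = 360


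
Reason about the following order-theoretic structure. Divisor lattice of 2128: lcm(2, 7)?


Join=lcm.
gcd(2,7)=1
lcm=14


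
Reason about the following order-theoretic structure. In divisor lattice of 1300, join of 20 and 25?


In a divisor lattice, join = lcm (least common multiple).
gcd(20,25) = 5
lcm(20,25) = 20*25/gcd = 500/5 = 100


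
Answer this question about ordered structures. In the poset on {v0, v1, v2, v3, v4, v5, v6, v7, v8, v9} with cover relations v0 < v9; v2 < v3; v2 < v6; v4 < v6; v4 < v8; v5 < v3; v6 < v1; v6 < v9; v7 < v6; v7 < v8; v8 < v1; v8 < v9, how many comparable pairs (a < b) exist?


A comparable pair {a,b} has a < b or b < a in the order.
Count unordered pairs where one element is strictly below the other.
Examples: {v0,v9}, {v1,v2}, {v1,v4}, {v1,v6}, ...
Total comparable pairs: 18


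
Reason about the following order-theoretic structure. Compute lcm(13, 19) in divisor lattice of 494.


In a divisor lattice, join = lcm (least common multiple).
gcd(13,19) = 1
lcm(13,19) = 13*19/gcd = 247/1 = 247


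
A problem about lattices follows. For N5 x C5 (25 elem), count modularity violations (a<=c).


Modular law: if a <= c then a v (b ^ c) = (a v b) ^ c.
Check all triples (a,b,c) with a <= c among 25 elements.
  e.g. a=(a,0), b=(c,0), c=(b,0): lhs=(a,0) != rhs=(b,0)
  e.g. a=(a,0), b=(c,1), c=(b,0): lhs=(a,0) != rhs=(b,0)
Total violating triples: 75


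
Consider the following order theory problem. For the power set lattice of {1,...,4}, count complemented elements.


An element a is complemented if some b has a meet b = bottom, a join b = top.
every subset A has complement S\A, so all elements are complemented.
Complemented elements: {}, {1}, {2}, {3}, {4}, {1,2}, ... (10 more)
Count: 16


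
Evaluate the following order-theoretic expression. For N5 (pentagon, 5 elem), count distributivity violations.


Distributive law: a ^ (b v c) = (a ^ b) v (a ^ c).
Check all 5^3 = 125 ordered triples (a,b,c).
  e.g. a=b, b=a, c=c: lhs=b != rhs=a
  e.g. a=b, b=c, c=a: lhs=b != rhs=a
Total violating triples: 2


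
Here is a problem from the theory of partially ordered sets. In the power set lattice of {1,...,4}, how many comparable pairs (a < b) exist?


A comparable pair {a,b} has a < b or b < a in the order.
Count unordered pairs where one element is strictly below the other.
Examples: {{},{1}}, {{},{2}}, {{},{3}}, {{},{4}}, ...
Total comparable pairs: 65


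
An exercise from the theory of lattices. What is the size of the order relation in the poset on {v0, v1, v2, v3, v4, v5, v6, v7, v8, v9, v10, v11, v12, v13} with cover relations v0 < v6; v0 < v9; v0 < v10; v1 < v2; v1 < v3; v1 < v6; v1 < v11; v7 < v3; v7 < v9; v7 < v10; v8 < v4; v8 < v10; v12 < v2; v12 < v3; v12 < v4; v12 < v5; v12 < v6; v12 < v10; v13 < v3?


The order relation is {(a,b) : a <= b}, reflexive so it includes (a,a).
Examples: (v0,v0), (v0,v10), (v0,v6), (v0,v9), (v1,v1), ...
Total ordered pairs: 33


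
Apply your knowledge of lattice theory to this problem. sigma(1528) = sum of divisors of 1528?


sigma(n) = sum of divisors.
Divisors of 1528: [1, 2, 4, 8, 191, 382, 764, 1528]
Sum = 2880


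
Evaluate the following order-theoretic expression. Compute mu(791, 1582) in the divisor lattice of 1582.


In a divisor lattice, mu(a,b) = mu(b/a) where mu is the classical Mobius function.
b/a = 1582/791 = 2
Prime factorization of 2: primes [2]
2 is squarefree with 1 prime factor(s), so mu(2) = (-1)^1 = -1


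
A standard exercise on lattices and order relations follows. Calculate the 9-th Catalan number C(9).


C(n) = C(2n, n) / (n+1).
C(18, 9) = 48620
C(9) = 48620 / 10 = 4862


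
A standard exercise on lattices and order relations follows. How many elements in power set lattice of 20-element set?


Power set = 2^n.
2^20 = 1048576


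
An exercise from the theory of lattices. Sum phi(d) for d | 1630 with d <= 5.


Divisors of 1630 up to 5: [1, 2, 5]
phi values: [1, 1, 4]
Sum = 6


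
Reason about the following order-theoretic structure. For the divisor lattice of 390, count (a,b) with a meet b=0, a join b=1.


Complement pair (a,b): a meet b = bottom, a join b = top.
Here: gcd(a,b)=1 and lcm(a,b)=390, i.e. a*b=390 with a,b coprime.
Pairs found: (1,390), (2,195), (3,130), (5,78), ... (12 more)
Total ordered pairs: 16


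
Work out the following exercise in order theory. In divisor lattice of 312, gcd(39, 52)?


Meet=gcd.
gcd(39,52)=13


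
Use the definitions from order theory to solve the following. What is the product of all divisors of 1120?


Divisors of 1120: [1, 2, 4, 5, 7, 8, 10, 14, 16, 20, 28, 32, 35, 40, 56, 70, 80, 112, 140, 160, 224, 280, 560, 1120]
Product = n^(d(n)/2) = 1120^(24/2)
Product = 3895975992546975973113856000000000000


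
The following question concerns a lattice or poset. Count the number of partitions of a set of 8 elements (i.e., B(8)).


B(n) = number of set partitions of an n-element set.
B(n) satisfies the recurrence: B(n+1) = sum_k C(n,k)*B(k).
B(8) = 4140


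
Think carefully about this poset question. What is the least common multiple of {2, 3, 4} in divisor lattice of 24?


In a divisor lattice, join = lcm (least common multiple).
Compute lcm iteratively: start with first element, then lcm(current, next).
Elements: [2, 3, 4]
lcm(2,3) = 6
lcm(6,4) = 12
Final lcm = 12


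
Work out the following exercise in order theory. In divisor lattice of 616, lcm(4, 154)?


Join=lcm.
gcd(4,154)=2
lcm=308


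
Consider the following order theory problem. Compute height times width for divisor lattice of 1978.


Height = length of longest chain minus 1; width = size of largest antichain.
A maximum chain: 1 | 43 | 989 | 1978  (height 3).
A maximum antichain: {2, 23, 43}  (width 3).
Product = 3 * 3 = 9


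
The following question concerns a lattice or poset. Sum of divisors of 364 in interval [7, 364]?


Interval [7,364] in divisors of 364: [7, 14, 28, 91, 182, 364]
Sum = 686


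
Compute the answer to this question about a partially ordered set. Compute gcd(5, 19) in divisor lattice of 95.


In a divisor lattice, meet = gcd (greatest common divisor).
By Euclidean algorithm or factoring: gcd(5,19) = 1


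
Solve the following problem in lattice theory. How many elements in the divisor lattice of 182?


Divisors of 182: [1, 2, 7, 13, 14, 26, 91, 182]
Count: 8


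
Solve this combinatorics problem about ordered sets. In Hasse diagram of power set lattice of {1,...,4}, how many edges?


A cover relation a -< b holds when a < b with no c strictly between.
Cover relations:
  {} -< {1}
  {} -< {2}
  {} -< {3}
  {} -< {4}
  {1} -< {1,2}
  {1} -< {1,3}
  {1} -< {1,4}
  {2} -< {1,2}
  ...24 more
Total: 32


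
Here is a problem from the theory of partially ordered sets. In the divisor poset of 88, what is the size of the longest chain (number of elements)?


A chain is a totally ordered subset; we count the number of elements in a maximum chain.
Compute, for each element x, the size of the longest chain ending at x:
  1: 1
  2: 2
  11: 2
  4: 3
  8: 4
  22: 3
  ...
A maximum chain: 1 < 2 < 4 < 8 < 88
Number of elements in the longest chain: 5


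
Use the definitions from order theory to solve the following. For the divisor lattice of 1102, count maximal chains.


A maximal chain goes from the minimum element to a maximal element via cover relations.
Counting all min-to-max paths in the cover graph.
Total maximal chains: 6


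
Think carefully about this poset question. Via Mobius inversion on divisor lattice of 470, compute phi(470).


phi(n) = n * prod_{p|n} (1 - 1/p).
Prime divisors of 470: [2, 5, 47]
phi(470) = 470 * (1 - 1/2) * (1 - 1/5) * (1 - 1/47)
phi(470) = 184


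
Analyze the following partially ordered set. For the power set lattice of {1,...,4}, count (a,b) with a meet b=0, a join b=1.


Complement pair (a,b): a meet b = bottom, a join b = top.
Here: A intersect B = {} and A union B = {1,...,4}.
Pairs found: ({},{1,2,3,4}), ({1},{2,3,4}), ({2},{1,3,4}), ({3},{1,2,4}), ... (12 more)
Total ordered pairs: 16


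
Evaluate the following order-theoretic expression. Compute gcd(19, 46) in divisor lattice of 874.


In a divisor lattice, meet = gcd (greatest common divisor).
By Euclidean algorithm or factoring: gcd(19,46) = 1


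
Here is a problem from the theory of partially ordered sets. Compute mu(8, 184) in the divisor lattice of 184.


In a divisor lattice, mu(a,b) = mu(b/a) where mu is the classical Mobius function.
b/a = 184/8 = 23
Prime factorization of 23: primes [23]
23 is squarefree with 1 prime factor(s), so mu(23) = (-1)^1 = -1


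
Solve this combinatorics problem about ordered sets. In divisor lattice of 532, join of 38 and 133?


In a divisor lattice, join = lcm (least common multiple).
gcd(38,133) = 19
lcm(38,133) = 38*133/gcd = 5054/19 = 266


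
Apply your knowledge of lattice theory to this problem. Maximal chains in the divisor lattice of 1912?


A maximal chain goes from the minimum element to a maximal element via cover relations.
Counting all min-to-max paths in the cover graph.
Total maximal chains: 4


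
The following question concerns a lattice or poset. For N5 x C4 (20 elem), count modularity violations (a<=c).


Modular law: if a <= c then a v (b ^ c) = (a v b) ^ c.
Check all triples (a,b,c) with a <= c among 20 elements.
  e.g. a=(a,0), b=(c,0), c=(b,0): lhs=(a,0) != rhs=(b,0)
  e.g. a=(a,0), b=(c,1), c=(b,0): lhs=(a,0) != rhs=(b,0)
Total violating triples: 40


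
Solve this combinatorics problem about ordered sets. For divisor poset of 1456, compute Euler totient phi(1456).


phi(n) = n * prod_{p|n} (1 - 1/p).
Prime divisors of 1456: [2, 7, 13]
phi(1456) = 1456 * (1 - 1/2) * (1 - 1/7) * (1 - 1/13)
phi(1456) = 576


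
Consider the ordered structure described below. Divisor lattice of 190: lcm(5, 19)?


Join=lcm.
gcd(5,19)=1
lcm=95


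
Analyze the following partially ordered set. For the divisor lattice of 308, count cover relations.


A cover relation a -< b holds when a < b with no c strictly between.
Cover relations:
  1 -< 2
  1 -< 7
  1 -< 11
  2 -< 4
  2 -< 14
  2 -< 22
  4 -< 28
  4 -< 44
  ...12 more
Total: 20


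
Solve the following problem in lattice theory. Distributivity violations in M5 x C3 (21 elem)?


Distributive law: a ^ (b v c) = (a ^ b) v (a ^ c).
Check all 21^3 = 9261 ordered triples (a,b,c).
  e.g. a=(a1,0), b=(a2,0), c=(a3,0): lhs=(a1,0) != rhs=(0,0)
  e.g. a=(a1,0), b=(a2,0), c=(a3,1): lhs=(a1,0) != rhs=(0,0)
Total violating triples: 1620


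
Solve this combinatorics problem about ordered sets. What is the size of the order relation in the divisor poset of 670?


The order relation is {(a,b) : a <= b}, reflexive so it includes (a,a).
Examples: (1,1), (1,10), (1,134), (1,2), (1,335), ...
Total ordered pairs: 27


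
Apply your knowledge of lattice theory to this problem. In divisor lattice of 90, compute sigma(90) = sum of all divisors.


sigma(n) = sum of divisors.
Divisors of 90: [1, 2, 3, 5, 6, 9, 10, 15, 18, 30, 45, 90]
Sum = 234


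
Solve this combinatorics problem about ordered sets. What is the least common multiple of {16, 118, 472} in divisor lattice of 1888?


In a divisor lattice, join = lcm (least common multiple).
Compute lcm iteratively: start with first element, then lcm(current, next).
Elements: [16, 118, 472]
lcm(16,118) = 944
lcm(944,472) = 944
Final lcm = 944


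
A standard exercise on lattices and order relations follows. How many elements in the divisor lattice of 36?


Divisors of 36: [1, 2, 3, 4, 6, 9, 12, 18, 36]
Count: 9


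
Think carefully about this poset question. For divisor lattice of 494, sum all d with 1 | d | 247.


Interval [1,247] in divisors of 494: [1, 13, 19, 247]
Sum = 280


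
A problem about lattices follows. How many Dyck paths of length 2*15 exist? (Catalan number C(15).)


C(n) = C(2n, n) / (n+1).
C(30, 15) = 155117520
C(15) = 155117520 / 16 = 9694845


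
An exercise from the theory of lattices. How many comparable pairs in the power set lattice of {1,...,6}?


A comparable pair {a,b} has a < b or b < a in the order.
Count unordered pairs where one element is strictly below the other.
Examples: {{},{1}}, {{},{2}}, {{},{3}}, {{},{4}}, ...
Total comparable pairs: 665


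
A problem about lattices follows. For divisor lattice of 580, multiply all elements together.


Divisors of 580: [1, 2, 4, 5, 10, 20, 29, 58, 116, 145, 290, 580]
Product = n^(d(n)/2) = 580^(12/2)
Product = 38068692544000000


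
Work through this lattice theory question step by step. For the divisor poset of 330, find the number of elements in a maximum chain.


A chain is a totally ordered subset; we count the number of elements in a maximum chain.
Compute, for each element x, the size of the longest chain ending at x:
  1: 1
  2: 2
  3: 2
  5: 2
  11: 2
  6: 3
  ...
A maximum chain: 1 < 2 < 6 < 30 < 330
Number of elements in the longest chain: 5


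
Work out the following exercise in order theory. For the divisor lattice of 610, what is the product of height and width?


Height = length of longest chain minus 1; width = size of largest antichain.
A maximum chain: 1 | 61 | 305 | 610  (height 3).
A maximum antichain: {2, 5, 61}  (width 3).
Product = 3 * 3 = 9


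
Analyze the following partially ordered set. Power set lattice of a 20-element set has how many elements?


Power set = 2^n.
2^20 = 1048576


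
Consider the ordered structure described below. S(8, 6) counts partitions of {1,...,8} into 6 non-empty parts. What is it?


S(n,k) = k*S(n-1,k) + S(n-1,k-1).
S(7,6) = 21, S(7,5) = 140
S(8,6) = 6*21 + 140 = 126 + 140
S(8,6) = 266


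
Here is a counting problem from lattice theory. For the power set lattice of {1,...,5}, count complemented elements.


An element a is complemented if some b has a meet b = bottom, a join b = top.
every subset A has complement S\A, so all elements are complemented.
Complemented elements: {}, {1}, {2}, {3}, {4}, {5}, ... (26 more)
Count: 32


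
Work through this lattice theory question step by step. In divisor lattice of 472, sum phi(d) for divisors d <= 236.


Divisors of 472 up to 236: [1, 2, 4, 8, 59, 118, 236]
phi values: [1, 1, 2, 4, 58, 58, 116]
Sum = 240


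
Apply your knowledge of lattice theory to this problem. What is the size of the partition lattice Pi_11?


B(n) = number of set partitions of an n-element set.
B(n) satisfies the recurrence: B(n+1) = sum_k C(n,k)*B(k).
B(11) = 678570


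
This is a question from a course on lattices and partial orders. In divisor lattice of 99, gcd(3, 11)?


Meet=gcd.
gcd(3,11)=1


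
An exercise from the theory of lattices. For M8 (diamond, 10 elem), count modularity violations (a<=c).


Modular law: if a <= c then a v (b ^ c) = (a v b) ^ c.
Check all triples (a,b,c) with a <= c among 10 elements.
This lattice is modular (diamonds M_m and their chain-products are modular).
Total violating triples: 0


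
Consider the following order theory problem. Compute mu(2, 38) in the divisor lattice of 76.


In a divisor lattice, mu(a,b) = mu(b/a) where mu is the classical Mobius function.
b/a = 38/2 = 19
Prime factorization of 19: primes [19]
19 is squarefree with 1 prime factor(s), so mu(19) = (-1)^1 = -1


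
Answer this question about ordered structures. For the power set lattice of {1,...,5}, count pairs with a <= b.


The order relation is {(a,b) : a <= b}, reflexive so it includes (a,a).
Examples: ({},{}), ({},{1,2}), ({},{1,2,3}), ({},{1,2,3,4}), ({},{1,2,3,4,5}), ...
Total ordered pairs: 243


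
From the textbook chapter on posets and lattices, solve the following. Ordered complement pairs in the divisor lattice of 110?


Complement pair (a,b): a meet b = bottom, a join b = top.
Here: gcd(a,b)=1 and lcm(a,b)=110, i.e. a*b=110 with a,b coprime.
Pairs found: (1,110), (2,55), (5,22), (10,11), ... (4 more)
Total ordered pairs: 8


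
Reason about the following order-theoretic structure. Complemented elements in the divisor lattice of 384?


An element a is complemented if some b has a meet b = bottom, a join b = top.
a is complemented iff gcd(a, n/a)=1, i.e. a is a unitary divisor of 384.
Complemented elements: 1, 3, 128, 384
Count: 4


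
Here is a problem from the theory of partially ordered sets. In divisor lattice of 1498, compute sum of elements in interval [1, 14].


Interval [1,14] in divisors of 1498: [1, 2, 7, 14]
Sum = 24


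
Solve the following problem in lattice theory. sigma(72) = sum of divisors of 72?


sigma(n) = sum of divisors.
Divisors of 72: [1, 2, 3, 4, 6, 8, 9, 12, 18, 24, 36, 72]
Sum = 195


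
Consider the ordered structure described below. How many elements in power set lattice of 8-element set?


Power set = 2^n.
2^8 = 256


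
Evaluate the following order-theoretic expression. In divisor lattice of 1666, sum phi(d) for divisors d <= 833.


Divisors of 1666 up to 833: [1, 2, 7, 14, 17, 34, 49, 98, 119, 238, 833]
phi values: [1, 1, 6, 6, 16, 16, 42, 42, 96, 96, 672]
Sum = 994


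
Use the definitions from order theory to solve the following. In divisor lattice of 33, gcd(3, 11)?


Meet=gcd.
gcd(3,11)=1


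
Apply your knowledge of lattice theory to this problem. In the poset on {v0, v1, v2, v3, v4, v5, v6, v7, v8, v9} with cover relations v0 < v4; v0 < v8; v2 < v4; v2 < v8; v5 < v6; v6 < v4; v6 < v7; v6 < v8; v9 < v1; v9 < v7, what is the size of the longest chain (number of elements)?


A chain is a totally ordered subset; we count the number of elements in a maximum chain.
Compute, for each element x, the size of the longest chain ending at x:
  v0: 1
  v2: 1
  v3: 1
  v5: 1
  v9: 1
  v1: 2
  ...
A maximum chain: v5 < v6 < v4
Number of elements in the longest chain: 3


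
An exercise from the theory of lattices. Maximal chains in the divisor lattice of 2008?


A maximal chain goes from the minimum element to a maximal element via cover relations.
Counting all min-to-max paths in the cover graph.
Total maximal chains: 4


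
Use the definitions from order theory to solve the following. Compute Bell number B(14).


B(n) = number of set partitions of an n-element set.
B(n) satisfies the recurrence: B(n+1) = sum_k C(n,k)*B(k).
B(14) = 190899322


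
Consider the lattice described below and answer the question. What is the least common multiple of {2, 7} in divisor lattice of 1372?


In a divisor lattice, join = lcm (least common multiple).
Compute lcm iteratively: start with first element, then lcm(current, next).
Elements: [2, 7]
lcm(2,7) = 14
Final lcm = 14


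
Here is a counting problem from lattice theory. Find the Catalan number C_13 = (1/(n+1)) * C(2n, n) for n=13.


C(n) = C(2n, n) / (n+1).
C(26, 13) = 10400600
C(13) = 10400600 / 14 = 742900


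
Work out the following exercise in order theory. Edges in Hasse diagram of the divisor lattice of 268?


A cover relation a -< b holds when a < b with no c strictly between.
Cover relations:
  1 -< 2
  1 -< 67
  2 -< 4
  2 -< 134
  4 -< 268
  67 -< 134
  134 -< 268
Total: 7


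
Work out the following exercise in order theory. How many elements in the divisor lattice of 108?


Divisors of 108: [1, 2, 3, 4, 6, 9, 12, 18, 27, 36, 54, 108]
Count: 12


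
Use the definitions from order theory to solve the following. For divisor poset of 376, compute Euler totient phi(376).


phi(n) = n * prod_{p|n} (1 - 1/p).
Prime divisors of 376: [2, 47]
phi(376) = 376 * (1 - 1/2) * (1 - 1/47)
phi(376) = 184


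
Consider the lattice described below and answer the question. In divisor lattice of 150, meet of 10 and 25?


In a divisor lattice, meet = gcd (greatest common divisor).
By Euclidean algorithm or factoring: gcd(10,25) = 5


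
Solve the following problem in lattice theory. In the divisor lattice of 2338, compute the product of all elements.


Divisors of 2338: [1, 2, 7, 14, 167, 334, 1169, 2338]
Product = n^(d(n)/2) = 2338^(8/2)
Product = 29879823467536


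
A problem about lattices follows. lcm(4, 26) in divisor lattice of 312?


Join=lcm.
gcd(4,26)=2
lcm=52


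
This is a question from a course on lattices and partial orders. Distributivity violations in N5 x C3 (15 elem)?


Distributive law: a ^ (b v c) = (a ^ b) v (a ^ c).
Check all 15^3 = 3375 ordered triples (a,b,c).
  e.g. a=(b,0), b=(a,0), c=(c,0): lhs=(b,0) != rhs=(a,0)
  e.g. a=(b,0), b=(a,0), c=(c,1): lhs=(b,0) != rhs=(a,0)
Total violating triples: 54


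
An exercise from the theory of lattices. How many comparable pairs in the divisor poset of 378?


A comparable pair {a,b} has a < b or b < a in the order.
Count unordered pairs where one element is strictly below the other.
Examples: {1,2}, {1,3}, {1,6}, {1,7}, ...
Total comparable pairs: 74


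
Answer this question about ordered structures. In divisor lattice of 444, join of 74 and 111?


In a divisor lattice, join = lcm (least common multiple).
gcd(74,111) = 37
lcm(74,111) = 74*111/gcd = 8214/37 = 222


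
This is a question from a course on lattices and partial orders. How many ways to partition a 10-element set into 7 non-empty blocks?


S(n,k) = k*S(n-1,k) + S(n-1,k-1).
S(9,7) = 462, S(9,6) = 2646
S(10,7) = 7*462 + 2646 = 3234 + 2646
S(10,7) = 5880


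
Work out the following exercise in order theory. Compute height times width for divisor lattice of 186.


Height = length of longest chain minus 1; width = size of largest antichain.
A maximum chain: 1 | 31 | 93 | 186  (height 3).
A maximum antichain: {2, 3, 31}  (width 3).
Product = 3 * 3 = 9


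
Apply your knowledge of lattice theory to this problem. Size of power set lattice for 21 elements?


Power set = 2^n.
2^21 = 2097152


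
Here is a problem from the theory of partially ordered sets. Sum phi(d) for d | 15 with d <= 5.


Divisors of 15 up to 5: [1, 3, 5]
phi values: [1, 2, 4]
Sum = 7


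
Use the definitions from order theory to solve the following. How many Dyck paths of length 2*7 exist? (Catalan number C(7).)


C(n) = C(2n, n) / (n+1).
C(14, 7) = 3432
C(7) = 3432 / 8 = 429


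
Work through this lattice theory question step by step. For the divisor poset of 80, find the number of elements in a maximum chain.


A chain is a totally ordered subset; we count the number of elements in a maximum chain.
Compute, for each element x, the size of the longest chain ending at x:
  1: 1
  2: 2
  5: 2
  4: 3
  8: 4
  10: 3
  ...
A maximum chain: 1 < 2 < 4 < 8 < 16 < 80
Number of elements in the longest chain: 6


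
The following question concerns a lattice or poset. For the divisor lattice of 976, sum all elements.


sigma(n) = sum of divisors.
Divisors of 976: [1, 2, 4, 8, 16, 61, 122, 244, 488, 976]
Sum = 1922


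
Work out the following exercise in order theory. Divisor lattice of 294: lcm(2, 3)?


Join=lcm.
gcd(2,3)=1
lcm=6


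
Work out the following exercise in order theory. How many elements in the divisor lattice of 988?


Divisors of 988: [1, 2, 4, 13, 19, 26, 38, 52, 76, 247, 494, 988]
Count: 12


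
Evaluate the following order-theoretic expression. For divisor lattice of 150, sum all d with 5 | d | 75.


Interval [5,75] in divisors of 150: [5, 15, 25, 75]
Sum = 120


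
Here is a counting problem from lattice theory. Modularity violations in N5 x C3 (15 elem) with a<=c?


Modular law: if a <= c then a v (b ^ c) = (a v b) ^ c.
Check all triples (a,b,c) with a <= c among 15 elements.
  e.g. a=(a,0), b=(c,0), c=(b,0): lhs=(a,0) != rhs=(b,0)
  e.g. a=(a,0), b=(c,1), c=(b,0): lhs=(a,0) != rhs=(b,0)
Total violating triples: 18


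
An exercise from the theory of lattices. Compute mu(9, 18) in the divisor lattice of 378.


In a divisor lattice, mu(a,b) = mu(b/a) where mu is the classical Mobius function.
b/a = 18/9 = 2
Prime factorization of 2: primes [2]
2 is squarefree with 1 prime factor(s), so mu(2) = (-1)^1 = -1


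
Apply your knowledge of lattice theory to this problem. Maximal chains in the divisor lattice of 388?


A maximal chain goes from the minimum element to a maximal element via cover relations.
Counting all min-to-max paths in the cover graph.
Total maximal chains: 3


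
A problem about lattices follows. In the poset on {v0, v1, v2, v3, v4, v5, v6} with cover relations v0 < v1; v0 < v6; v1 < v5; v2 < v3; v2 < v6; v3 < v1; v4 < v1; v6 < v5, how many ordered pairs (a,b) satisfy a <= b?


The order relation is {(a,b) : a <= b}, reflexive so it includes (a,a).
Examples: (v0,v0), (v0,v1), (v0,v5), (v0,v6), (v1,v1), ...
Total ordered pairs: 20


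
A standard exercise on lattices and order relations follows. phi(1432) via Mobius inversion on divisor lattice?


phi(n) = n * prod_{p|n} (1 - 1/p).
Prime divisors of 1432: [2, 179]
phi(1432) = 1432 * (1 - 1/2) * (1 - 1/179)
phi(1432) = 712


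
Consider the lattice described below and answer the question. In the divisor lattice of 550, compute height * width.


Height = length of longest chain minus 1; width = size of largest antichain.
A maximum chain: 1 | 11 | 55 | 275 | 550  (height 4).
A maximum antichain: {10, 22, 25, 55}  (width 4).
Product = 4 * 4 = 16


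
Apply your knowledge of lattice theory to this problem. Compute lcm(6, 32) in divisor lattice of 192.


In a divisor lattice, join = lcm (least common multiple).
gcd(6,32) = 2
lcm(6,32) = 6*32/gcd = 192/2 = 96


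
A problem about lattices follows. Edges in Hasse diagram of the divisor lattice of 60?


A cover relation a -< b holds when a < b with no c strictly between.
Cover relations:
  1 -< 2
  1 -< 3
  1 -< 5
  2 -< 4
  2 -< 6
  2 -< 10
  3 -< 6
  3 -< 15
  ...12 more
Total: 20


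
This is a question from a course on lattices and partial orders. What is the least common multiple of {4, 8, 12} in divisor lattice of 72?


In a divisor lattice, join = lcm (least common multiple).
Compute lcm iteratively: start with first element, then lcm(current, next).
Elements: [4, 8, 12]
lcm(4,8) = 8
lcm(8,12) = 24
Final lcm = 24


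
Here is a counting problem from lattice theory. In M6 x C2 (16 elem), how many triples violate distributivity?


Distributive law: a ^ (b v c) = (a ^ b) v (a ^ c).
Check all 16^3 = 4096 ordered triples (a,b,c).
  e.g. a=(a1,0), b=(a2,0), c=(a3,0): lhs=(a1,0) != rhs=(0,0)
  e.g. a=(a1,0), b=(a2,0), c=(a3,1): lhs=(a1,0) != rhs=(0,0)
Total violating triples: 960


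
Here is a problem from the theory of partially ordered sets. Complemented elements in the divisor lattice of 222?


An element a is complemented if some b has a meet b = bottom, a join b = top.
a is complemented iff gcd(a, n/a)=1, i.e. a is a unitary divisor of 222.
Complemented elements: 1, 2, 3, 6, 37, 74, ... (2 more)
Count: 8


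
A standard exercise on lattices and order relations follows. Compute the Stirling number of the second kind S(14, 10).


S(n,k) = k*S(n-1,k) + S(n-1,k-1).
S(13,10) = 39325, S(13,9) = 359502
S(14,10) = 10*39325 + 359502 = 393250 + 359502
S(14,10) = 752752


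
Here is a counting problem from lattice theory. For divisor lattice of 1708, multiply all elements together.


Divisors of 1708: [1, 2, 4, 7, 14, 28, 61, 122, 244, 427, 854, 1708]
Product = n^(d(n)/2) = 1708^(12/2)
Product = 24827168863016095744


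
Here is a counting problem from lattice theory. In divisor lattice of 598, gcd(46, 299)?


Meet=gcd.
gcd(46,299)=23


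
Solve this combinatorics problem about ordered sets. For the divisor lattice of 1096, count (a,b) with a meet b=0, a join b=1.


Complement pair (a,b): a meet b = bottom, a join b = top.
Here: gcd(a,b)=1 and lcm(a,b)=1096, i.e. a*b=1096 with a,b coprime.
Pairs found: (1,1096), (8,137), (137,8), (1096,1)
Total ordered pairs: 4


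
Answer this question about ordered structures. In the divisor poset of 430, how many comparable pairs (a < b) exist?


A comparable pair {a,b} has a < b or b < a in the order.
Count unordered pairs where one element is strictly below the other.
Examples: {1,2}, {1,5}, {1,10}, {1,43}, ...
Total comparable pairs: 19


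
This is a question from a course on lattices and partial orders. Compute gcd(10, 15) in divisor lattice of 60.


In a divisor lattice, meet = gcd (greatest common divisor).
By Euclidean algorithm or factoring: gcd(10,15) = 5


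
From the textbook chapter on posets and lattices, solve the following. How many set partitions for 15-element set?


B(n) = number of set partitions of an n-element set.
B(n) satisfies the recurrence: B(n+1) = sum_k C(n,k)*B(k).
B(15) = 1382958545


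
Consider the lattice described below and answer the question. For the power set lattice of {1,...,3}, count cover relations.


A cover relation a -< b holds when a < b with no c strictly between.
Cover relations:
  {} -< {1}
  {} -< {2}
  {} -< {3}
  {1} -< {1,2}
  {1} -< {1,3}
  {2} -< {1,2}
  {2} -< {2,3}
  {3} -< {1,3}
  ...4 more
Total: 12


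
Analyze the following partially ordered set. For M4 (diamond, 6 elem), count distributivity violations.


Distributive law: a ^ (b v c) = (a ^ b) v (a ^ c).
Check all 6^3 = 216 ordered triples (a,b,c).
  e.g. a=a1, b=a2, c=a3: lhs=a1 != rhs=0
  e.g. a=a1, b=a2, c=a4: lhs=a1 != rhs=0
Total violating triples: 24


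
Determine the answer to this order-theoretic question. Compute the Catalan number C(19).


C(n) = C(2n, n) / (n+1).
C(38, 19) = 35345263800
C(19) = 35345263800 / 20 = 1767263190


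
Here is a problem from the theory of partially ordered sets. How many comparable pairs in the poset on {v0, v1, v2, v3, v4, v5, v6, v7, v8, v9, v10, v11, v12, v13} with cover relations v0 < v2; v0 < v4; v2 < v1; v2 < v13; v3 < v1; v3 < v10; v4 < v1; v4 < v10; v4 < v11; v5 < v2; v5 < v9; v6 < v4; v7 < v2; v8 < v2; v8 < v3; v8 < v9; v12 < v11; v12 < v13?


A comparable pair {a,b} has a < b or b < a in the order.
Count unordered pairs where one element is strictly below the other.
Examples: {v0,v1}, {v0,v2}, {v0,v4}, {v0,v10}, ...
Total comparable pairs: 32


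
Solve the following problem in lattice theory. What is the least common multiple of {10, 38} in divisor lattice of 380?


In a divisor lattice, join = lcm (least common multiple).
Compute lcm iteratively: start with first element, then lcm(current, next).
Elements: [10, 38]
lcm(10,38) = 190
Final lcm = 190


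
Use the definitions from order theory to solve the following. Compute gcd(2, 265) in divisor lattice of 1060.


In a divisor lattice, meet = gcd (greatest common divisor).
By Euclidean algorithm or factoring: gcd(2,265) = 1


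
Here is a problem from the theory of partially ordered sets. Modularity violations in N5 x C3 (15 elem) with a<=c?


Modular law: if a <= c then a v (b ^ c) = (a v b) ^ c.
Check all triples (a,b,c) with a <= c among 15 elements.
  e.g. a=(a,0), b=(c,0), c=(b,0): lhs=(a,0) != rhs=(b,0)
  e.g. a=(a,0), b=(c,1), c=(b,0): lhs=(a,0) != rhs=(b,0)
Total violating triples: 18
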